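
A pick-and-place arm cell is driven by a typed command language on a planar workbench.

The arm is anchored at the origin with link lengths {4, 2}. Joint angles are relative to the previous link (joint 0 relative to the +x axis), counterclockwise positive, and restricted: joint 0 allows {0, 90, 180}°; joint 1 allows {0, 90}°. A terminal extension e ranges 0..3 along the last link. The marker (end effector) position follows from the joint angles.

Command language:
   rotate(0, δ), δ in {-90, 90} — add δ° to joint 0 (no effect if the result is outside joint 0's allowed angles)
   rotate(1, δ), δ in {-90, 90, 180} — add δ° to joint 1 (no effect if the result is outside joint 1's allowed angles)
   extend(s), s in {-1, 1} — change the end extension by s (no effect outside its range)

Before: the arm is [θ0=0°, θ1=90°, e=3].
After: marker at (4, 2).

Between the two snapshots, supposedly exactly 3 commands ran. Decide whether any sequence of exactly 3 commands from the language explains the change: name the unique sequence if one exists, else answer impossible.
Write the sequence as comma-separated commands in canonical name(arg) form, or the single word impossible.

extend(-1), extend(-1), extend(-1)

t0: [θ0=0°, θ1=90°, e=3]
1. extend(-1) → [θ0=0°, θ1=90°, e=2]
2. extend(-1) → [θ0=0°, θ1=90°, e=1]
3. extend(-1) → [θ0=0°, θ1=90°, e=0]
uniquely the one of 343 3-step routes that fits.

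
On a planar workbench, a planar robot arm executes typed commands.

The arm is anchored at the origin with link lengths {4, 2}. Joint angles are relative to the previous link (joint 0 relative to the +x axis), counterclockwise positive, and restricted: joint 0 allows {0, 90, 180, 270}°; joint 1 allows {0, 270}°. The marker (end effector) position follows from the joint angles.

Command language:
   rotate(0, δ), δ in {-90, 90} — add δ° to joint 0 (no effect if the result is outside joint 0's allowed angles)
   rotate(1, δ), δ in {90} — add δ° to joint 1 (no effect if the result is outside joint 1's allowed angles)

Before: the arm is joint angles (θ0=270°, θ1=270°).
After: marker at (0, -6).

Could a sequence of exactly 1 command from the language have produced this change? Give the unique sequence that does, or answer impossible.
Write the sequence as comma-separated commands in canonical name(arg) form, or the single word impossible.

rotate(1, 90)

t0: joint angles (θ0=270°, θ1=270°)
step 1 (rotate(1, 90)): joint angles (θ0=270°, θ1=0°)
no rival 1-sequence matches.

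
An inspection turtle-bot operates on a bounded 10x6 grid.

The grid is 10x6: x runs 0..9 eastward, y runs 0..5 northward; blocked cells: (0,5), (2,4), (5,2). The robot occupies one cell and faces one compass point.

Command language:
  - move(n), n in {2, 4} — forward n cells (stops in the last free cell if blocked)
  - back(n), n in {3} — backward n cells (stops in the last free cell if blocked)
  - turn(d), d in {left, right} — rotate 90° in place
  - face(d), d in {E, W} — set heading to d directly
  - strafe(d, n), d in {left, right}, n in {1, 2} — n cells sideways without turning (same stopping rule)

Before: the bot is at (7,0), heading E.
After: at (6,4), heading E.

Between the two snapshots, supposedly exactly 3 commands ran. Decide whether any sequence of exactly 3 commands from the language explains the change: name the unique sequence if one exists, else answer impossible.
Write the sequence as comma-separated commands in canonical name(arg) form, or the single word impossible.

key: back(3) is stopped early by the blocked cell at (5,2)
start: at (7,0), heading E
step 1 (strafe(left, 2)): at (7,2), heading E
step 2 (back(3)): at (6,2), heading E
step 3 (strafe(left, 2)): at (6,4), heading E
no other 3-command option fits: unique.

strafe(left, 2), back(3), strafe(left, 2)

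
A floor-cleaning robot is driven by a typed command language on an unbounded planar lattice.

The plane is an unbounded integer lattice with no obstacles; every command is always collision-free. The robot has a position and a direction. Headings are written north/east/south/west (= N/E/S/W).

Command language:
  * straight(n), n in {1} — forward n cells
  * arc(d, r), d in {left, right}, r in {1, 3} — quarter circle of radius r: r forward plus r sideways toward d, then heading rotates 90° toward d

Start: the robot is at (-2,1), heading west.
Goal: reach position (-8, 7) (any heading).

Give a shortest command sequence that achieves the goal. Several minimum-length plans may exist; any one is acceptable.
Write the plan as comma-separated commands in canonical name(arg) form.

arc(right, 3), arc(left, 3)

t0: at (-2,1), heading west
1. arc(right, 3) → at (-5,4), heading north
2. arc(left, 3) → at (-8,7), heading west
no 1-step plan works, so 2 is optimal.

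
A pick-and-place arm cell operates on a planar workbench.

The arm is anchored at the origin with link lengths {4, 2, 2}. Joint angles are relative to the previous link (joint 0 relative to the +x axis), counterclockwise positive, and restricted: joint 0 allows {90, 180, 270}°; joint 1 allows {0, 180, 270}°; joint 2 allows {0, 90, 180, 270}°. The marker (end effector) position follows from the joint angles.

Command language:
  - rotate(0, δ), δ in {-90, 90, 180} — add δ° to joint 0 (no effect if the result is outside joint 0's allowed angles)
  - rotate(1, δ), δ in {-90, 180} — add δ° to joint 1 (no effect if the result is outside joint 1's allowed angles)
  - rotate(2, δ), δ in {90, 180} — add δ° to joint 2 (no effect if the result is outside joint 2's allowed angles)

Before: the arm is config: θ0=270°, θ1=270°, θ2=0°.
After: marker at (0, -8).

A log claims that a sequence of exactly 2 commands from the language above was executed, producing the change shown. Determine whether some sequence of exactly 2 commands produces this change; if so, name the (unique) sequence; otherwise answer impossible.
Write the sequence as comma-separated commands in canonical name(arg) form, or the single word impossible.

rotate(1, -90), rotate(1, 180)

key: running rotate(1, 180) before rotate(1, -90) would end elsewhere — order is forced
t0: config: θ0=270°, θ1=270°, θ2=0°
[1] after rotate(1, -90): config: θ0=270°, θ1=180°, θ2=0°
[2] after rotate(1, 180): config: θ0=270°, θ1=0°, θ2=0°
no other 2-command option fits: unique.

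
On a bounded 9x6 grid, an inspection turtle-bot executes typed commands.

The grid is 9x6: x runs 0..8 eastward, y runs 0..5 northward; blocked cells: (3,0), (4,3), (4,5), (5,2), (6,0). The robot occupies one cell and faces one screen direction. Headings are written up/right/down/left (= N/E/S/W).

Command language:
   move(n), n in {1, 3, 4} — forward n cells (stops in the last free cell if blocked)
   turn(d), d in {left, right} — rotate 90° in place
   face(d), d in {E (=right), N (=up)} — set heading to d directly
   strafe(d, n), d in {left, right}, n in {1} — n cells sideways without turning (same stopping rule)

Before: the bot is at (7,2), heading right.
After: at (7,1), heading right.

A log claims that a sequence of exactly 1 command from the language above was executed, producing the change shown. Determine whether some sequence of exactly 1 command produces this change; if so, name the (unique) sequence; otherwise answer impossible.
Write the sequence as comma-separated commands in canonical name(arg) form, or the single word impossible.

key: heading stays E — the single command does not turn
begin: at (7,2), heading right
step 1 (strafe(right, 1)): at (7,1), heading right
no rival 1-sequence matches.

strafe(right, 1)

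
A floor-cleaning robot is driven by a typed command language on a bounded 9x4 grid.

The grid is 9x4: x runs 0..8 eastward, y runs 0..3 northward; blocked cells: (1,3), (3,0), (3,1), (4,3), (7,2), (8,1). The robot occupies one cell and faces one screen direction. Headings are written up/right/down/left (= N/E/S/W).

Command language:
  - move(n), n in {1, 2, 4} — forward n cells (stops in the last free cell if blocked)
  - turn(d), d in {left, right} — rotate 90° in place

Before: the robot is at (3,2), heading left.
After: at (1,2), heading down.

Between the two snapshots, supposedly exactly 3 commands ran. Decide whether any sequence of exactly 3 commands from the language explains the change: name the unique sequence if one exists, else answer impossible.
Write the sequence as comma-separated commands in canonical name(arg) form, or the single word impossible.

move(1), move(1), turn(left)

key: cell and facing (now S) both changed — the 3 commands mix motion and turning
initial: at (3,2), heading left
step 1 (move(1)): at (2,2), heading left
step 2 (move(1)): at (1,2), heading left
step 3 (turn(left)): at (1,2), heading down
no other 3-command option fits: unique.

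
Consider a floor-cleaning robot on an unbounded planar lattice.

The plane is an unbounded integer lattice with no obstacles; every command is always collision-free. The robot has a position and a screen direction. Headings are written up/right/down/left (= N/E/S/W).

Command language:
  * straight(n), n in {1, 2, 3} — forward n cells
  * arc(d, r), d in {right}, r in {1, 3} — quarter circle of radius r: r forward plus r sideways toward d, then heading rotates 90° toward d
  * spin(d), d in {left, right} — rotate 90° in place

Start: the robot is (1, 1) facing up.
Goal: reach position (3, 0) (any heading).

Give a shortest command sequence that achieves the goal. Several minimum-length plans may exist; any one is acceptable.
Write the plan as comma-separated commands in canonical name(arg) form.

begin: (1, 1) facing up
[1] after arc(right, 1): (2, 2) facing right
[2] after arc(right, 1): (3, 1) facing down
[3] after straight(1): (3, 0) facing down
nothing shorter than 3 reaches the goal.

arc(right, 1), arc(right, 1), straight(1)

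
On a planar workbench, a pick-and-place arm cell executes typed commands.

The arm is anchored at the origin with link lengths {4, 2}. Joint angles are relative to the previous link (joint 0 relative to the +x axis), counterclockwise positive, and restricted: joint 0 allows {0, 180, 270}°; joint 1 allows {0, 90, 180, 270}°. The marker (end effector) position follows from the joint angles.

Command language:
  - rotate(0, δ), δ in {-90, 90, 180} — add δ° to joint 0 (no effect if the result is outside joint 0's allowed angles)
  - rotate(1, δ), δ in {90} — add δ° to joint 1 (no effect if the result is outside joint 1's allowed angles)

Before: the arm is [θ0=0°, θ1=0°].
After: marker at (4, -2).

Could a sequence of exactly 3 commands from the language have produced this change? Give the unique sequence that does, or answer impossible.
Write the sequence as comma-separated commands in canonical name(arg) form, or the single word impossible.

rotate(1, 90), rotate(1, 90), rotate(1, 90)

from: [θ0=0°, θ1=0°]
t=1 rotate(1, 90) ⇒ [θ0=0°, θ1=90°]
t=2 rotate(1, 90) ⇒ [θ0=0°, θ1=180°]
t=3 rotate(1, 90) ⇒ [θ0=0°, θ1=270°]
no other 3-command option fits: unique.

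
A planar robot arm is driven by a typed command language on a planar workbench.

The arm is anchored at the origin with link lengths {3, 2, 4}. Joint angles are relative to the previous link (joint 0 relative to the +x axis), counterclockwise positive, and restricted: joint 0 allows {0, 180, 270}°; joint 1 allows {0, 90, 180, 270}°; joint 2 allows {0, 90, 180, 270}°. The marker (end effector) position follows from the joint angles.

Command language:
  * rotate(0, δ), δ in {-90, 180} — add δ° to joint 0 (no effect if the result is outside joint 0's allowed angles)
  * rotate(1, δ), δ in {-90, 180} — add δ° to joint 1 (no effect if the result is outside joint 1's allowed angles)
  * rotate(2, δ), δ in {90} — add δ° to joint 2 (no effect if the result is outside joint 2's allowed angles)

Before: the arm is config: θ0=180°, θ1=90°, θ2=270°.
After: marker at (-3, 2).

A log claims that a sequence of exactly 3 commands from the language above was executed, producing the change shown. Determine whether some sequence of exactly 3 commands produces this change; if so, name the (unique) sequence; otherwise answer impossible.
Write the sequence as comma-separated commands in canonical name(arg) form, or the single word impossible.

start: config: θ0=180°, θ1=90°, θ2=270°
[1] after rotate(2, 90): config: θ0=180°, θ1=90°, θ2=0°
[2] after rotate(2, 90): config: θ0=180°, θ1=90°, θ2=90°
[3] after rotate(2, 90): config: θ0=180°, θ1=90°, θ2=180°
no other 3-command option fits: unique.

rotate(2, 90), rotate(2, 90), rotate(2, 90)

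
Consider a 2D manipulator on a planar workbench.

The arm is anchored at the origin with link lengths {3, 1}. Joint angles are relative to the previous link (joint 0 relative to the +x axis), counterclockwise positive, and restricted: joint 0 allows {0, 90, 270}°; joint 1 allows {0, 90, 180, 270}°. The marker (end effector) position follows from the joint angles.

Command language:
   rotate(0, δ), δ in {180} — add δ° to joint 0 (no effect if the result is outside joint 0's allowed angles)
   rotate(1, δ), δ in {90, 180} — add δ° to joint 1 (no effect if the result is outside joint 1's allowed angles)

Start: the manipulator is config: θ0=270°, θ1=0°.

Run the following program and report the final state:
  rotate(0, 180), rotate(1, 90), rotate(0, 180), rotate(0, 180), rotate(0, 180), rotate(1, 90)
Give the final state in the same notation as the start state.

config: θ0=270°, θ1=180°

begin: config: θ0=270°, θ1=0°
t=1 rotate(0, 180) ⇒ config: θ0=90°, θ1=0°
t=2 rotate(1, 90) ⇒ config: θ0=90°, θ1=90°
t=3 rotate(0, 180) ⇒ config: θ0=270°, θ1=90°
t=4 rotate(0, 180) ⇒ config: θ0=90°, θ1=90°
t=5 rotate(0, 180) ⇒ config: θ0=270°, θ1=90°
t=6 rotate(1, 90) ⇒ config: θ0=270°, θ1=180°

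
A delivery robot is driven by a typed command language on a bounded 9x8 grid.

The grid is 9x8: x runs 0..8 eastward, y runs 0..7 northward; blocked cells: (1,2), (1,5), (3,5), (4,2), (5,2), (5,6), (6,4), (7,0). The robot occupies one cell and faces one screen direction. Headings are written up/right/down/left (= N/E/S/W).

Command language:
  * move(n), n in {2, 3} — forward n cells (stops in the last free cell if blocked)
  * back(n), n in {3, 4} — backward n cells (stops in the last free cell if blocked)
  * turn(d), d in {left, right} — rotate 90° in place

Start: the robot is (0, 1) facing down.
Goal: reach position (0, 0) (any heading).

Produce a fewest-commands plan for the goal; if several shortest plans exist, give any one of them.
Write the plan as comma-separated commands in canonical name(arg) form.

move(2)

t0: (0, 1) facing down
[1] after move(2): (0, 0) facing down
no 0-step plan works, so 1 is optimal.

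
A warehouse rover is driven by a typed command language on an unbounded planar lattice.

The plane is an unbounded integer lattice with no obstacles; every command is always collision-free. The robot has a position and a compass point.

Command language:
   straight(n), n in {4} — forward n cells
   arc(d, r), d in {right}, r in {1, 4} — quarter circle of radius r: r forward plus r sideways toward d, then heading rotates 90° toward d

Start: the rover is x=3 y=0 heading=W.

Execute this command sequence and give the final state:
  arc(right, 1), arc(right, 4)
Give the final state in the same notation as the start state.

x=6 y=5 heading=E

begin: x=3 y=0 heading=W
t=1 arc(right, 1) ⇒ x=2 y=1 heading=N
t=2 arc(right, 4) ⇒ x=6 y=5 heading=E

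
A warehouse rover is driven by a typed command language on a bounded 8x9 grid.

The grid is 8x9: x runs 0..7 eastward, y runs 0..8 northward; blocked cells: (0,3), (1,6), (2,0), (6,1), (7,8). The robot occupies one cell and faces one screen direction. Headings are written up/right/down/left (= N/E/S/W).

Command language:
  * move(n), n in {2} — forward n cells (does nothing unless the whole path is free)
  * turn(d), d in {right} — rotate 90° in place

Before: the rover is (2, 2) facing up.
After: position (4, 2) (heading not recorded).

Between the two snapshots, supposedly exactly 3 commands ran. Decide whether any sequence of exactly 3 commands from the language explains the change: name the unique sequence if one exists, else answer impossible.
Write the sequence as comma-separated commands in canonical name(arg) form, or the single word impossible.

initial: (2, 2) facing up
1. turn(right) → (2, 2) facing right
2. move(2) → (4, 2) facing right
3. turn(right) → (4, 2) facing down
uniquely the one of 8 3-step routes that fits.

turn(right), move(2), turn(right)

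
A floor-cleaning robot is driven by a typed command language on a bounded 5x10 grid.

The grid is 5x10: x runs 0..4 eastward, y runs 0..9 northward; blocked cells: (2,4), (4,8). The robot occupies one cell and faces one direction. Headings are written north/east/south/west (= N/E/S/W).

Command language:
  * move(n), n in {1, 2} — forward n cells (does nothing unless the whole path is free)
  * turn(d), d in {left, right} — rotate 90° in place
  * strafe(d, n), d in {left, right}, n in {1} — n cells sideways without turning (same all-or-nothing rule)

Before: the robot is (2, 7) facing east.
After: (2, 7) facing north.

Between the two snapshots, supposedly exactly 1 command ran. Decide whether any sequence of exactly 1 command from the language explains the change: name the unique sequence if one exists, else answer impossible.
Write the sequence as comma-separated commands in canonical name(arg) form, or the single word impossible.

turn(left)

key: (2,7) unchanged — the single command moves nothing
start: (2, 7) facing east
t=1 turn(left) ⇒ (2, 7) facing north
all 6 alternatives checked — unique.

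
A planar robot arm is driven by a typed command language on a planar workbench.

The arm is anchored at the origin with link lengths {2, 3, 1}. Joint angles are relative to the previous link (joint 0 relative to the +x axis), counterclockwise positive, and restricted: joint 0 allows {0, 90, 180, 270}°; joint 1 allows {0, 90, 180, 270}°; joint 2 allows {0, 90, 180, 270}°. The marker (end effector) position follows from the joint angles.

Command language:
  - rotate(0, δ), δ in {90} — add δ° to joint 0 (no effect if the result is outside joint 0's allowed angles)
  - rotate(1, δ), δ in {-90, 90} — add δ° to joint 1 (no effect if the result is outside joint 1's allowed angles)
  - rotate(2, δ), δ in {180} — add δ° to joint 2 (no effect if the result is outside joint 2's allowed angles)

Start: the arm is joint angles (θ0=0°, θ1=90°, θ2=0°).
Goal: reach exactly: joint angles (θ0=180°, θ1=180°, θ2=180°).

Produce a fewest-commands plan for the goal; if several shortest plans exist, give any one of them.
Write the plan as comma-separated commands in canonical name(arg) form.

from: joint angles (θ0=0°, θ1=90°, θ2=0°)
[1] after rotate(0, 90): joint angles (θ0=90°, θ1=90°, θ2=0°)
[2] after rotate(0, 90): joint angles (θ0=180°, θ1=90°, θ2=0°)
[3] after rotate(1, 90): joint angles (θ0=180°, θ1=180°, θ2=0°)
[4] after rotate(2, 180): joint angles (θ0=180°, θ1=180°, θ2=180°)
minimal: 4 command(s), checked below 4.

rotate(0, 90), rotate(0, 90), rotate(1, 90), rotate(2, 180)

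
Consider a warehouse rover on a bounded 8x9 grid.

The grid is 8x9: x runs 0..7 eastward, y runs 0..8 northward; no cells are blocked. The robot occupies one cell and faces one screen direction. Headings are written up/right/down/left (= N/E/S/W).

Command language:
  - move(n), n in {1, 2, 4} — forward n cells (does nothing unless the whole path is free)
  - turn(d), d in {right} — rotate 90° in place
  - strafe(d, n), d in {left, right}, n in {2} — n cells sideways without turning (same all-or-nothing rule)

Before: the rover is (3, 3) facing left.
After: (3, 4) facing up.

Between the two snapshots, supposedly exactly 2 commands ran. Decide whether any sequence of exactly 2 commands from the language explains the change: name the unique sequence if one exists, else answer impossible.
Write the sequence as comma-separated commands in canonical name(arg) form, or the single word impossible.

turn(right), move(1)

key: position moved to (3,4) AND the heading swung to N — translation plus rotation needed
from: (3, 3) facing left
1. turn(right) → (3, 3) facing up
2. move(1) → (3, 4) facing up
no other 2-command option fits: unique.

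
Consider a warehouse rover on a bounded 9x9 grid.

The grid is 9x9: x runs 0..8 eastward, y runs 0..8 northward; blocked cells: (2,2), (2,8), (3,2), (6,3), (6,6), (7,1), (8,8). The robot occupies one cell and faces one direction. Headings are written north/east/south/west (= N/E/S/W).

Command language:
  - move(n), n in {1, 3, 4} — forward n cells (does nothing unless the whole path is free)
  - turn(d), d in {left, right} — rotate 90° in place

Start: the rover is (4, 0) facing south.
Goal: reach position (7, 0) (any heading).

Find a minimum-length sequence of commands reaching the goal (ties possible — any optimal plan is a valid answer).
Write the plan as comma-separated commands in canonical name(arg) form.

start: (4, 0) facing south
t=1 turn(left) ⇒ (4, 0) facing east
t=2 move(3) ⇒ (7, 0) facing east
shorter routes all fall short; 2 is best.

turn(left), move(3)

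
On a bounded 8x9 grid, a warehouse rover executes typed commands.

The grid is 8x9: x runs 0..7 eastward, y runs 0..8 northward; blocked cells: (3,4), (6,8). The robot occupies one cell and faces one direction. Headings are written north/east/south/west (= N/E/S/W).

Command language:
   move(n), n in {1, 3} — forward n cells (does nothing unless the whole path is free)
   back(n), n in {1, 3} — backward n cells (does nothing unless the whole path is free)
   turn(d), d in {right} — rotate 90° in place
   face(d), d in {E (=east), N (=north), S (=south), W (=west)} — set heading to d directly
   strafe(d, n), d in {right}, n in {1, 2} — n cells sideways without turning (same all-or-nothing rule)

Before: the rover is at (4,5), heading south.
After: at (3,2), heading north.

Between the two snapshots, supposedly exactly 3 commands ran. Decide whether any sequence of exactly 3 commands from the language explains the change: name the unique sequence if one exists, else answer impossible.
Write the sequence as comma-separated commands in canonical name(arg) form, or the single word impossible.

move(3), strafe(right, 1), face(N)

key: position moved to (3,2) AND the heading swung to N — translation plus rotation needed
start: at (4,5), heading south
t=1 move(3) ⇒ at (4,2), heading south
t=2 strafe(right, 1) ⇒ at (3,2), heading south
t=3 face(N) ⇒ at (3,2), heading north
no other 3-command option fits: unique.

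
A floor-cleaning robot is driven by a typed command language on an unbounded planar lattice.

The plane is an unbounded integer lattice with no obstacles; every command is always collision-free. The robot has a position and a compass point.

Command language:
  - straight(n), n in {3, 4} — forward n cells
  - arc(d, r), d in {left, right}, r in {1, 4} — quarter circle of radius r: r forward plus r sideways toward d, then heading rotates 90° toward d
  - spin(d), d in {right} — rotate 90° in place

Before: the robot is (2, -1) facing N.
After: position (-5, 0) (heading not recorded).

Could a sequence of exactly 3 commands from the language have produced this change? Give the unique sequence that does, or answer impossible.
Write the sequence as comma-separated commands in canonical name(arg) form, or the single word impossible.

key: running straight(3) before arc(left, 1) would end elsewhere — order is forced
t0: (2, -1) facing N
t=1 arc(left, 1) ⇒ (1, 0) facing W
t=2 straight(3) ⇒ (-2, 0) facing W
t=3 straight(3) ⇒ (-5, 0) facing W
all 343 alternatives checked — unique.

arc(left, 1), straight(3), straight(3)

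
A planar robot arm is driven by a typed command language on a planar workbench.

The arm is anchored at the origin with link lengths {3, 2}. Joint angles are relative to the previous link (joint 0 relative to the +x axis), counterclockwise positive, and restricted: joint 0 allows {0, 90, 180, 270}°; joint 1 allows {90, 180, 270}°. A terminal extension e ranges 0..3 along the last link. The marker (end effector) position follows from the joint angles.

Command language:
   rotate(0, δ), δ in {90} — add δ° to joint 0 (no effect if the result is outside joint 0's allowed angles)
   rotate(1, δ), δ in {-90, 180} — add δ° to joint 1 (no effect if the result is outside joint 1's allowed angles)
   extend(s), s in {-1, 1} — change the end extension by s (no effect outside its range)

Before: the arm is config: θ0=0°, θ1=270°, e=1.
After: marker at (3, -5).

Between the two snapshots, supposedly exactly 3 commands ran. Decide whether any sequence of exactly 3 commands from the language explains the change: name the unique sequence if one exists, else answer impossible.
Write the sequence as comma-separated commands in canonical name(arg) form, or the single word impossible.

extend(1), extend(1), extend(1)

begin: config: θ0=0°, θ1=270°, e=1
[1] after extend(1): config: θ0=0°, θ1=270°, e=2
[2] after extend(1): config: θ0=0°, θ1=270°, e=3
[3] after extend(1): config: θ0=0°, θ1=270°, e=3
uniquely the one of 125 3-step routes that fits.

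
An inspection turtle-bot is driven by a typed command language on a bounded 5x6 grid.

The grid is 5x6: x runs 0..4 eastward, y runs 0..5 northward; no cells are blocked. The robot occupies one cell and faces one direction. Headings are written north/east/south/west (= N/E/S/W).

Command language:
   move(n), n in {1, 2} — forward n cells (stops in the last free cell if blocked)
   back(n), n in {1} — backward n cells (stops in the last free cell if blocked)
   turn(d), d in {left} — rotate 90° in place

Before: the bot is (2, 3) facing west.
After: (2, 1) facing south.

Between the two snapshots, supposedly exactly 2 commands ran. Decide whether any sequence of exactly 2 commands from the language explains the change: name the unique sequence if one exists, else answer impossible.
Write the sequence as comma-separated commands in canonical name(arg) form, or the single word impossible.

key: running move(2) before turn(left) would end elsewhere — order is forced
t0: (2, 3) facing west
step 1 (turn(left)): (2, 3) facing south
step 2 (move(2)): (2, 1) facing south
no rival 2-sequence matches.

turn(left), move(2)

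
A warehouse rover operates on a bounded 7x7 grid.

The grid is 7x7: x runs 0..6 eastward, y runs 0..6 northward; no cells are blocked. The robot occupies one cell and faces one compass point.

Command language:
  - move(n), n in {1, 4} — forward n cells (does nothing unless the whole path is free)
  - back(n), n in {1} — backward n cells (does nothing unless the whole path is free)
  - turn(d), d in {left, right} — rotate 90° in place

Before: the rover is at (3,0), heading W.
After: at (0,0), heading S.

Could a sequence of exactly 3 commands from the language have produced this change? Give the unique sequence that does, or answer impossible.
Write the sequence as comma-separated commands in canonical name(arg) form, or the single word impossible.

back(1), move(4), turn(left)

key: order matters: swapping back(1) and turn(left) lands elsewhere
from: at (3,0), heading W
step 1 (back(1)): at (4,0), heading W
step 2 (move(4)): at (0,0), heading W
step 3 (turn(left)): at (0,0), heading S
all 125 alternatives checked — unique.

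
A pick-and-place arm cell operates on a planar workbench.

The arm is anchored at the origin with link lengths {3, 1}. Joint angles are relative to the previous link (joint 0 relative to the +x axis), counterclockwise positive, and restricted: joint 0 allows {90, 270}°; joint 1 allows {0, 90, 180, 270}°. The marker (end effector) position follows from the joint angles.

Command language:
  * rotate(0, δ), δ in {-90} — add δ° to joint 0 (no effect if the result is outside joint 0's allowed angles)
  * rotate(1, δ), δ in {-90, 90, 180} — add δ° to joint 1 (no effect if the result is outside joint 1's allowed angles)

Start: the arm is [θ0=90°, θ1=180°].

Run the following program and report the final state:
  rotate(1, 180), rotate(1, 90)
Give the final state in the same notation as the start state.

from: [θ0=90°, θ1=180°]
t=1 rotate(1, 180) ⇒ [θ0=90°, θ1=0°]
t=2 rotate(1, 90) ⇒ [θ0=90°, θ1=90°]

[θ0=90°, θ1=90°]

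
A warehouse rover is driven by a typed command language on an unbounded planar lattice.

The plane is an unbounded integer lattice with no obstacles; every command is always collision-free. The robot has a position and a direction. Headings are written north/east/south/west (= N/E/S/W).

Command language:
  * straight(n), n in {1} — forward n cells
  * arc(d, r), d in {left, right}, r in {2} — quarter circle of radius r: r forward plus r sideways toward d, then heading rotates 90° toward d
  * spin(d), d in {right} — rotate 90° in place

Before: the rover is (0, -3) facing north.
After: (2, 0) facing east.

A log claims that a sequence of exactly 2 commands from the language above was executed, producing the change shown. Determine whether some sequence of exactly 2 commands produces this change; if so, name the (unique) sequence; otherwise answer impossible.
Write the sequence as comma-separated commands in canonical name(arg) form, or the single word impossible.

key: position moved to (2,0) AND the heading swung to E — translation plus rotation needed
initial: (0, -3) facing north
1. straight(1) → (0, -2) facing north
2. arc(right, 2) → (2, 0) facing east
no rival 2-sequence matches.

straight(1), arc(right, 2)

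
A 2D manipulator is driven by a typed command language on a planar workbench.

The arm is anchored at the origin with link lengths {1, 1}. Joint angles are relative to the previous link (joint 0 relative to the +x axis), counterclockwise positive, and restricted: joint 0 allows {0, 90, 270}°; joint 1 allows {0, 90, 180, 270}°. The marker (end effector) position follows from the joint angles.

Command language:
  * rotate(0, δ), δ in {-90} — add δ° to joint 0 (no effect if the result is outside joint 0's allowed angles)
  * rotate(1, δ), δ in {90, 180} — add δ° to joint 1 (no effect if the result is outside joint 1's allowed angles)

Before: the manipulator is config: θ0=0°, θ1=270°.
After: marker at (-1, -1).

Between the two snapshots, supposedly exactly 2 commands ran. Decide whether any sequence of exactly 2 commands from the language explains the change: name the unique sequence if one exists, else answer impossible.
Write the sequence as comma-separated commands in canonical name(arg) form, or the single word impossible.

rotate(0, -90), rotate(0, -90)

initial: config: θ0=0°, θ1=270°
1. rotate(0, -90) → config: θ0=270°, θ1=270°
2. rotate(0, -90) → config: θ0=270°, θ1=270°
no rival 2-sequence matches.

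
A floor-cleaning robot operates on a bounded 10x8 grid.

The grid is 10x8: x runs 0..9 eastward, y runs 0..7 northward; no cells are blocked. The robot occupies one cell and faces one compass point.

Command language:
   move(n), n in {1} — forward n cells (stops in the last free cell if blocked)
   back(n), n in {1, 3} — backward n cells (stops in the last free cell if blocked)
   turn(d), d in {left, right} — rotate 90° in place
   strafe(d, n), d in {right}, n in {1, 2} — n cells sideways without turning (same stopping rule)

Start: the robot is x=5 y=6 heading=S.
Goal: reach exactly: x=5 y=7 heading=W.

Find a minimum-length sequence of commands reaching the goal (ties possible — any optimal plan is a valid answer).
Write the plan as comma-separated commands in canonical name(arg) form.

begin: x=5 y=6 heading=S
[1] after turn(right): x=5 y=6 heading=W
[2] after strafe(right, 2): x=5 y=7 heading=W
shorter routes all fall short; 2 is best.

turn(right), strafe(right, 2)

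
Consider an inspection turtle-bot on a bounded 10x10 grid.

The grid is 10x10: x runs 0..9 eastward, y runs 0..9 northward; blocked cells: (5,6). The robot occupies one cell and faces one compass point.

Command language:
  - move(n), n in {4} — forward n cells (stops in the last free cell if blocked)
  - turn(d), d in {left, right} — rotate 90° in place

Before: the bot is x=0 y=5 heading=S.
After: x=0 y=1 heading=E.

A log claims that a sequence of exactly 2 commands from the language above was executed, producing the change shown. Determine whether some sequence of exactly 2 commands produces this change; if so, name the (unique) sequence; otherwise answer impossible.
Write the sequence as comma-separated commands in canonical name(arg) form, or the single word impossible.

move(4), turn(left)

key: position moved to (0,1) AND the heading swung to E — translation plus rotation needed
initial: x=0 y=5 heading=S
[1] after move(4): x=0 y=1 heading=S
[2] after turn(left): x=0 y=1 heading=E
no rival 2-sequence matches.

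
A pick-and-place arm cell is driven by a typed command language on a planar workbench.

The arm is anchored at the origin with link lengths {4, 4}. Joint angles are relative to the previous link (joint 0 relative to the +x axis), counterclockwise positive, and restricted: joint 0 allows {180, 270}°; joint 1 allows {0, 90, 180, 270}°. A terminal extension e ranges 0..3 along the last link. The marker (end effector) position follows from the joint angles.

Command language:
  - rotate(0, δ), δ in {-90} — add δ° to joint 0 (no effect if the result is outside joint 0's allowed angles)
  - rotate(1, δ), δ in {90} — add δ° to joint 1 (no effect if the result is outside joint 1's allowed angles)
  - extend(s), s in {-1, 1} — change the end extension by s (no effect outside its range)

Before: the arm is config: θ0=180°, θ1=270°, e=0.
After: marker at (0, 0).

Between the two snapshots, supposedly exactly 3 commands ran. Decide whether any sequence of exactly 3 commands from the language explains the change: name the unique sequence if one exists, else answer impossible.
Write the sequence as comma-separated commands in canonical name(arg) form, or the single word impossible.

rotate(1, 90), rotate(1, 90), rotate(1, 90)

begin: config: θ0=180°, θ1=270°, e=0
t=1 rotate(1, 90) ⇒ config: θ0=180°, θ1=0°, e=0
t=2 rotate(1, 90) ⇒ config: θ0=180°, θ1=90°, e=0
t=3 rotate(1, 90) ⇒ config: θ0=180°, θ1=180°, e=0
uniquely the one of 64 3-step routes that fits.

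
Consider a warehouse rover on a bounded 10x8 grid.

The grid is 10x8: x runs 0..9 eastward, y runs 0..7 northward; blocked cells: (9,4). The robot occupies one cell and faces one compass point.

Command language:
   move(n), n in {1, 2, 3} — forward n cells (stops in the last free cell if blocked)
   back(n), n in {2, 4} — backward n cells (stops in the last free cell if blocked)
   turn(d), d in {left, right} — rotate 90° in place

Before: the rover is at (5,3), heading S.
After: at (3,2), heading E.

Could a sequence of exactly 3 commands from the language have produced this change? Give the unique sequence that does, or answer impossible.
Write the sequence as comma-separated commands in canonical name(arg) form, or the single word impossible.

key: order matters: swapping move(1) and back(2) lands elsewhere
from: at (5,3), heading S
step 1 (move(1)): at (5,2), heading S
step 2 (turn(left)): at (5,2), heading E
step 3 (back(2)): at (3,2), heading E
no other 3-command option fits: unique.

move(1), turn(left), back(2)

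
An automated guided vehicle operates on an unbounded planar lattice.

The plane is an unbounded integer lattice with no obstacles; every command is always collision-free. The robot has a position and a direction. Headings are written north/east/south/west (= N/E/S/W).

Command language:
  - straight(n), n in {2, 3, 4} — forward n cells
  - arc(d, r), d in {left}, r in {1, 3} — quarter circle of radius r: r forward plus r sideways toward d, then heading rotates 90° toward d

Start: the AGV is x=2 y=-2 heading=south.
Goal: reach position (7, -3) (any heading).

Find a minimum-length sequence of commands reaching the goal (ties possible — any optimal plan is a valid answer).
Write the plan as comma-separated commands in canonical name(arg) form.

arc(left, 1), straight(4)

from: x=2 y=-2 heading=south
t=1 arc(left, 1) ⇒ x=3 y=-3 heading=east
t=2 straight(4) ⇒ x=7 y=-3 heading=east
no 1-step plan works, so 2 is optimal.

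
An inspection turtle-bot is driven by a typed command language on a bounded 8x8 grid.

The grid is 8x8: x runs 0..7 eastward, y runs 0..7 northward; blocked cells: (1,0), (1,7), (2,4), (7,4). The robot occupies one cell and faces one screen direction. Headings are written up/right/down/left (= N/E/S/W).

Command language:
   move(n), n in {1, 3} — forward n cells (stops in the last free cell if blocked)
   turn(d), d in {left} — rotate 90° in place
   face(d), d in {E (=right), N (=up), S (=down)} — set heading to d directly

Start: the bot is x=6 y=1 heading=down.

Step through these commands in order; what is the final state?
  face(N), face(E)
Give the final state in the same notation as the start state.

from: x=6 y=1 heading=down
1. face(N) → x=6 y=1 heading=up
2. face(E) → x=6 y=1 heading=right

x=6 y=1 heading=right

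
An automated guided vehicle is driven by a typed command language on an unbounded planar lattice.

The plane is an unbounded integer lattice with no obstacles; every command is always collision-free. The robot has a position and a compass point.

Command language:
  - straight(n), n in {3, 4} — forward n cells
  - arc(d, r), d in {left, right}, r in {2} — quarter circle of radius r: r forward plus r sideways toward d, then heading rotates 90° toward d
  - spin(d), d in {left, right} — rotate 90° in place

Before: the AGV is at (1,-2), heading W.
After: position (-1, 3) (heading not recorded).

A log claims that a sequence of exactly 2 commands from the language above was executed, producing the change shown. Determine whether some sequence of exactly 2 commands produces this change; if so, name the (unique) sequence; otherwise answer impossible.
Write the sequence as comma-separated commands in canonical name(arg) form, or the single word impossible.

key: running straight(3) before arc(right, 2) would end elsewhere — order is forced
begin: at (1,-2), heading W
[1] after arc(right, 2): at (-1,0), heading N
[2] after straight(3): at (-1,3), heading N
all 36 alternatives checked — unique.

arc(right, 2), straight(3)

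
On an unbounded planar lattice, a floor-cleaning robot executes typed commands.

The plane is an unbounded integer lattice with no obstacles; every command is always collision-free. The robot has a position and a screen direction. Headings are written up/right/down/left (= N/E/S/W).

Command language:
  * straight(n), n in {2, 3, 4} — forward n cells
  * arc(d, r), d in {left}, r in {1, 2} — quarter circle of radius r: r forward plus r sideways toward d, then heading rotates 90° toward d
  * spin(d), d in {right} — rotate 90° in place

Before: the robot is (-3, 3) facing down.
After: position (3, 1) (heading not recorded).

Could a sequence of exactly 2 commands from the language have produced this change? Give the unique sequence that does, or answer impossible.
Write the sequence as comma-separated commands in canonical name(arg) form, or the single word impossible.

key: running straight(4) before arc(left, 2) would end elsewhere — order is forced
t0: (-3, 3) facing down
t=1 arc(left, 2) ⇒ (-1, 1) facing right
t=2 straight(4) ⇒ (3, 1) facing right
no other 2-command option fits: unique.

arc(left, 2), straight(4)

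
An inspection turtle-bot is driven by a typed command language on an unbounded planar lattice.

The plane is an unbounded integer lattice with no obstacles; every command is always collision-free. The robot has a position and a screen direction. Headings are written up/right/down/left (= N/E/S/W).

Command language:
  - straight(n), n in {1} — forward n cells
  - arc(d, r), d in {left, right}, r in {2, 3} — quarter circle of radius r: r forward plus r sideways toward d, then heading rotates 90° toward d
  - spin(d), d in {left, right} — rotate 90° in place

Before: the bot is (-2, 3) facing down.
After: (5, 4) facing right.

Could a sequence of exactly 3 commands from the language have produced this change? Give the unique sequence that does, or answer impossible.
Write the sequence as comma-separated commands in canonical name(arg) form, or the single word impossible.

arc(left, 3), arc(left, 2), arc(right, 2)

key: cell and facing (now E) both changed — the 3 commands mix motion and turning
start: (-2, 3) facing down
[1] after arc(left, 3): (1, 0) facing right
[2] after arc(left, 2): (3, 2) facing up
[3] after arc(right, 2): (5, 4) facing right
no other 3-command option fits: unique.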